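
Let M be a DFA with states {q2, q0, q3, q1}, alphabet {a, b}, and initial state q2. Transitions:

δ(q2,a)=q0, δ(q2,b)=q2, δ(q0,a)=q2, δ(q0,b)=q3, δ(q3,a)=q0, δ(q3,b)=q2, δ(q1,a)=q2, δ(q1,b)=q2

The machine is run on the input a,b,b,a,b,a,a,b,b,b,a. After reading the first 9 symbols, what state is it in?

Trace: q2 -a-> q0 -b-> q3 -b-> q2 -a-> q0 -b-> q3 -a-> q0 -a-> q2 -b-> q2 -b-> q2
After 9 symbols: q2.

q2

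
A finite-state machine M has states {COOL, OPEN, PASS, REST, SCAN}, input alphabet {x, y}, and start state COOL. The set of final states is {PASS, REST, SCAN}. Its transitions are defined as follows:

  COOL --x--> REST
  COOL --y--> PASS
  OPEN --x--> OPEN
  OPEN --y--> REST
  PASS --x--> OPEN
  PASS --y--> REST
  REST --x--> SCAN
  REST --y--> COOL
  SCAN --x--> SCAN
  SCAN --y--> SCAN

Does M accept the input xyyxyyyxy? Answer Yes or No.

Yes

COOL → REST → COOL → PASS → OPEN → REST → COOL → PASS → OPEN → REST
End state REST is accepting.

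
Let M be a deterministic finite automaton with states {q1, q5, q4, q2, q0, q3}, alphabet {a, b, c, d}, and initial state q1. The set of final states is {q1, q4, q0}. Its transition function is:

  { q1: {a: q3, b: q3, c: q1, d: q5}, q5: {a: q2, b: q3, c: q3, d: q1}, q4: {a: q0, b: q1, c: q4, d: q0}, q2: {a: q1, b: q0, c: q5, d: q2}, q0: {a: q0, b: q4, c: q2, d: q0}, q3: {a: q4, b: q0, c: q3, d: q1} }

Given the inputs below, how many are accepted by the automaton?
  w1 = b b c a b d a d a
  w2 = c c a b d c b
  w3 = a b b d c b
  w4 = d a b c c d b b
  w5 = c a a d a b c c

4

w1: q1 → q3 → q0 → q2 → q1 → q3 → q1 → q3 → q1 → q3  → end q3, rejected
w2: q1 → q1 → q1 → q3 → q0 → q0 → q2 → q0  → end q0, accepted
w3: q1 → q3 → q0 → q4 → q0 → q2 → q0  → end q0, accepted
w4: q1 → q5 → q2 → q0 → q2 → q5 → q1 → q3 → q0  → end q0, accepted
w5: q1 → q1 → q3 → q4 → q0 → q0 → q4 → q4 → q4  → end q4, accepted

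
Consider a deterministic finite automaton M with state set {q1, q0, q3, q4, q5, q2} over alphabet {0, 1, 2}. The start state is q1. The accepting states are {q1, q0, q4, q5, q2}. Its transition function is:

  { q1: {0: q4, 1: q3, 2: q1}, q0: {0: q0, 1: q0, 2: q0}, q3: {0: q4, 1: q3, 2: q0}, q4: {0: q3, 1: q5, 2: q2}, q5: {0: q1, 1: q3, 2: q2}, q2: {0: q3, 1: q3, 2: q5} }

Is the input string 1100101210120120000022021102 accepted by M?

start at q1
read '1': q1 → q3
read '1': q3 → q3
read '0': q3 → q4
read '0': q4 → q3
read '1': q3 → q3
read '0': q3 → q4
read '1': q4 → q5
read '2': q5 → q2
read '1': q2 → q3
read '0': q3 → q4
read '1': q4 → q5
read '2': q5 → q2
read '0': q2 → q3
read '1': q3 → q3
read '2': q3 → q0
read '0': q0 → q0
read '0': q0 → q0
read '0': q0 → q0
read '0': q0 → q0
read '0': q0 → q0
read '2': q0 → q0
read '2': q0 → q0
read '0': q0 → q0
read '2': q0 → q0
read '1': q0 → q0
read '1': q0 → q0
read '0': q0 → q0
read '2': q0 → q0
End state q0 is accepting.

Yes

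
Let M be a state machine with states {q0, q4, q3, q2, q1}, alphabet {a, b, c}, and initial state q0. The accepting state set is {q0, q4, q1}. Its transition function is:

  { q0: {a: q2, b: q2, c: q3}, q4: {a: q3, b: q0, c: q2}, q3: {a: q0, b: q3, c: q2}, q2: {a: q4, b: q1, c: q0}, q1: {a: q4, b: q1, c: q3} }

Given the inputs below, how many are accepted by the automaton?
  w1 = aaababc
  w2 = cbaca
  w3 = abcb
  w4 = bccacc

2

w1: Trace: q0 -a-> q2 -a-> q4 -a-> q3 -b-> q3 -a-> q0 -b-> q2 -c-> q0  → end q0, accepted
w2: Trace: q0 -c-> q3 -b-> q3 -a-> q0 -c-> q3 -a-> q0  → end q0, accepted
w3: Trace: q0 -a-> q2 -b-> q1 -c-> q3 -b-> q3  → end q3, rejected
w4: Trace: q0 -b-> q2 -c-> q0 -c-> q3 -a-> q0 -c-> q3 -c-> q2  → end q2, rejected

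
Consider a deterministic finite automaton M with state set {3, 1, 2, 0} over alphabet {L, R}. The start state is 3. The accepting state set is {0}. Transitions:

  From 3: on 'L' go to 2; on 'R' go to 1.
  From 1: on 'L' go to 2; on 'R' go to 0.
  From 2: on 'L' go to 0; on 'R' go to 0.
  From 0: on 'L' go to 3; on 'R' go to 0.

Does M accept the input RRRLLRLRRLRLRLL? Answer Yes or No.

No

start at 3
read 'R': 3 → 1
read 'R': 1 → 0
read 'R': 0 → 0
read 'L': 0 → 3
read 'L': 3 → 2
read 'R': 2 → 0
read 'L': 0 → 3
read 'R': 3 → 1
read 'R': 1 → 0
read 'L': 0 → 3
read 'R': 3 → 1
read 'L': 1 → 2
read 'R': 2 → 0
read 'L': 0 → 3
read 'L': 3 → 2
End state 2 is not accepting.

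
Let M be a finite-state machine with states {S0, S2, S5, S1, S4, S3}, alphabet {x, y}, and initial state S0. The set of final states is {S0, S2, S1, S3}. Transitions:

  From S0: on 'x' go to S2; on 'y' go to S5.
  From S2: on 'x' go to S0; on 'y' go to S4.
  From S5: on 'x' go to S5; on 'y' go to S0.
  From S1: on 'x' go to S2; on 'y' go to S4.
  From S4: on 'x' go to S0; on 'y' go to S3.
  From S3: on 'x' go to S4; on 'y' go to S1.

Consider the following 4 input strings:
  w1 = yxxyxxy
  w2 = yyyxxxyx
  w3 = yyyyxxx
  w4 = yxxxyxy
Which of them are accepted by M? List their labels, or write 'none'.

w2, w3

w1:
  start at S0
  read 'y': S0 → S5
  read 'x': S5 → S5
  read 'x': S5 → S5
  read 'y': S5 → S0
  read 'x': S0 → S2
  read 'x': S2 → S0
  read 'y': S0 → S5
  end S5, rejected
w2:
  start at S0
  read 'y': S0 → S5
  read 'y': S5 → S0
  read 'y': S0 → S5
  read 'x': S5 → S5
  read 'x': S5 → S5
  read 'x': S5 → S5
  read 'y': S5 → S0
  read 'x': S0 → S2
  end S2, accepted
w3:
  start at S0
  read 'y': S0 → S5
  read 'y': S5 → S0
  read 'y': S0 → S5
  read 'y': S5 → S0
  read 'x': S0 → S2
  read 'x': S2 → S0
  read 'x': S0 → S2
  end S2, accepted
w4:
  start at S0
  read 'y': S0 → S5
  read 'x': S5 → S5
  read 'x': S5 → S5
  read 'x': S5 → S5
  read 'y': S5 → S0
  read 'x': S0 → S2
  read 'y': S2 → S4
  end S4, rejected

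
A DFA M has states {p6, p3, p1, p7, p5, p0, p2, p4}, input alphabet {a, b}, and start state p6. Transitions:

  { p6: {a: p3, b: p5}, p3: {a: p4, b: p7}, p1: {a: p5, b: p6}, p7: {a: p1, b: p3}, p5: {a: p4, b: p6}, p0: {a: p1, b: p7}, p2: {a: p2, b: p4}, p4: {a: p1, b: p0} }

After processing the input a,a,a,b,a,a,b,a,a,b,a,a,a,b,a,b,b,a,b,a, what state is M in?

start at p6
read 'a': p6 → p3
read 'a': p3 → p4
read 'a': p4 → p1
read 'b': p1 → p6
read 'a': p6 → p3
read 'a': p3 → p4
read 'b': p4 → p0
read 'a': p0 → p1
read 'a': p1 → p5
read 'b': p5 → p6
read 'a': p6 → p3
read 'a': p3 → p4
read 'a': p4 → p1
read 'b': p1 → p6
read 'a': p6 → p3
read 'b': p3 → p7
read 'b': p7 → p3
read 'a': p3 → p4
read 'b': p4 → p0
read 'a': p0 → p1

p1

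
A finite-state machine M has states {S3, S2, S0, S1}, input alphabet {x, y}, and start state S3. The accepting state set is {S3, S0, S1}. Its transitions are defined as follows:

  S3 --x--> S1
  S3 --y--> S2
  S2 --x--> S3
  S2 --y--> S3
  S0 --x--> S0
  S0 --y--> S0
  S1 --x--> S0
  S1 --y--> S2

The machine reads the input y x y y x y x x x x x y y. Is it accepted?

Trace: S3 -y-> S2 -x-> S3 -y-> S2 -y-> S3 -x-> S1 -y-> S2 -x-> S3 -x-> S1 -x-> S0 -x-> S0 -x-> S0 -y-> S0 -y-> S0
End state S0 is accepting.

Yes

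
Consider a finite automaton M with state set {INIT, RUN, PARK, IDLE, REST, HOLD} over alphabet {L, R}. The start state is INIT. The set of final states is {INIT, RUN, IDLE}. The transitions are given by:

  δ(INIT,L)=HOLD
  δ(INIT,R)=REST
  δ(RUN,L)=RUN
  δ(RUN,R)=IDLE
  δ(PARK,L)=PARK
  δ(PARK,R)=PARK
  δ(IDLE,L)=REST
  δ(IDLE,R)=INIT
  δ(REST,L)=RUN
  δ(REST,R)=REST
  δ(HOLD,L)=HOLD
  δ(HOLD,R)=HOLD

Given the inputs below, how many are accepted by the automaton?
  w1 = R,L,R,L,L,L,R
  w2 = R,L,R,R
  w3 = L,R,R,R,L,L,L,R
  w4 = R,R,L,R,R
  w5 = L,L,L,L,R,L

3

w1:
  start at INIT
  read 'R': INIT → REST
  read 'L': REST → RUN
  read 'R': RUN → IDLE
  read 'L': IDLE → REST
  read 'L': REST → RUN
  read 'L': RUN → RUN
  read 'R': RUN → IDLE
  end IDLE, accepted
w2:
  start at INIT
  read 'R': INIT → REST
  read 'L': REST → RUN
  read 'R': RUN → IDLE
  read 'R': IDLE → INIT
  end INIT, accepted
w3:
  start at INIT
  read 'L': INIT → HOLD
  read 'R': HOLD → HOLD
  read 'R': HOLD → HOLD
  read 'R': HOLD → HOLD
  read 'L': HOLD → HOLD
  read 'L': HOLD → HOLD
  read 'L': HOLD → HOLD
  read 'R': HOLD → HOLD
  end HOLD, rejected
w4:
  start at INIT
  read 'R': INIT → REST
  read 'R': REST → REST
  read 'L': REST → RUN
  read 'R': RUN → IDLE
  read 'R': IDLE → INIT
  end INIT, accepted
w5:
  start at INIT
  read 'L': INIT → HOLD
  read 'L': HOLD → HOLD
  read 'L': HOLD → HOLD
  read 'L': HOLD → HOLD
  read 'R': HOLD → HOLD
  read 'L': HOLD → HOLD
  end HOLD, rejected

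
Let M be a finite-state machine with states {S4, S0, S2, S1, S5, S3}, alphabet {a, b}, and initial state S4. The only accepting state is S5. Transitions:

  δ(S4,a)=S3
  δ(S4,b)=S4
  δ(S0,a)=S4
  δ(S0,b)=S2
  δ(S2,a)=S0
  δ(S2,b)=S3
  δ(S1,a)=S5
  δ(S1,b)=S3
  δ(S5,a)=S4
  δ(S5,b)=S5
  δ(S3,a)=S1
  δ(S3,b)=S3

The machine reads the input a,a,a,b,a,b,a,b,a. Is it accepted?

No

Trace: S4 -a-> S3 -a-> S1 -a-> S5 -b-> S5 -a-> S4 -b-> S4 -a-> S3 -b-> S3 -a-> S1
End state S1 is not accepting.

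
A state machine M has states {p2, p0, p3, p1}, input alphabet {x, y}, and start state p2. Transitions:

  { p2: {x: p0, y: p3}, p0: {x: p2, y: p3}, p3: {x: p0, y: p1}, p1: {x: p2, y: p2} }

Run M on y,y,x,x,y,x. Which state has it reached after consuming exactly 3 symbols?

Trace: p2 -y-> p3 -y-> p1 -x-> p2
After 3 symbols: p2.

p2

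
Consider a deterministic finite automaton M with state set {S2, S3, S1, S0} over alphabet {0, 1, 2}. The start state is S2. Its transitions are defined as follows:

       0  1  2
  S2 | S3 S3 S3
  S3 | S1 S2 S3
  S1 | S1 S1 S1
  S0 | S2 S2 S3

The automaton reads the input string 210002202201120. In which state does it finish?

S1

Trace: S2 -2-> S3 -1-> S2 -0-> S3 -0-> S1 -0-> S1 -2-> S1 -2-> S1 -0-> S1 -2-> S1 -2-> S1 -0-> S1 -1-> S1 -1-> S1 -2-> S1 -0-> S1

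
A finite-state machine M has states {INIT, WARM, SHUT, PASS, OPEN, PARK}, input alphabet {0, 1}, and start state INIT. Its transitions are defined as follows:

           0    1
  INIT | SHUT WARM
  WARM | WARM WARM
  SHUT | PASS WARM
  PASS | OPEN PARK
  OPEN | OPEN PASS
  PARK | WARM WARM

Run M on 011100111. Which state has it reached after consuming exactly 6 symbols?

start at INIT
read '0': INIT → SHUT
read '1': SHUT → WARM
read '1': WARM → WARM
read '1': WARM → WARM
read '0': WARM → WARM
read '0': WARM → WARM
After 6 symbols: WARM.

WARM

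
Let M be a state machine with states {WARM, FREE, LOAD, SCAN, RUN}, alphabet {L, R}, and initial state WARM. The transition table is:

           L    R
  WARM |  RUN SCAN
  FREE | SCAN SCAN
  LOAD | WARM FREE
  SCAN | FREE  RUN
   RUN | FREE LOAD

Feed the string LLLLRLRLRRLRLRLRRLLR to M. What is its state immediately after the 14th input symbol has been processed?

SCAN

start at WARM
read 'L': WARM → RUN
read 'L': RUN → FREE
read 'L': FREE → SCAN
read 'L': SCAN → FREE
read 'R': FREE → SCAN
read 'L': SCAN → FREE
read 'R': FREE → SCAN
read 'L': SCAN → FREE
read 'R': FREE → SCAN
read 'R': SCAN → RUN
read 'L': RUN → FREE
read 'R': FREE → SCAN
read 'L': SCAN → FREE
read 'R': FREE → SCAN
After 14 symbols: SCAN.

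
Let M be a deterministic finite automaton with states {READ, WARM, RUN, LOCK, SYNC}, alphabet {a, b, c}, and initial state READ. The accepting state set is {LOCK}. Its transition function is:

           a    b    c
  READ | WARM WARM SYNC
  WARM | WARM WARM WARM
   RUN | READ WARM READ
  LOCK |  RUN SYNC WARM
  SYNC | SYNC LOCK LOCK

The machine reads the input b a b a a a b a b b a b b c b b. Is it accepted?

No

READ → WARM → WARM → WARM → WARM → WARM → WARM → WARM → WARM → WARM → WARM → WARM → WARM → WARM → WARM → WARM → WARM
End state WARM is not accepting.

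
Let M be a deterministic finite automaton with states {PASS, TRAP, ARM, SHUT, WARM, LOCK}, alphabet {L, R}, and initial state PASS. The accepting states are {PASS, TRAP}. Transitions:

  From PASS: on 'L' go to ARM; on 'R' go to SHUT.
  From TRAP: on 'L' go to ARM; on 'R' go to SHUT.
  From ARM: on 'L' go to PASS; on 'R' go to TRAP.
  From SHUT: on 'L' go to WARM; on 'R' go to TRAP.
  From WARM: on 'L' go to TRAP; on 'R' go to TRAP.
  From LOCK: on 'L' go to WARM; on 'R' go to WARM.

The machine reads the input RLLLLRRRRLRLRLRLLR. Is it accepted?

No

Trace: PASS -R-> SHUT -L-> WARM -L-> TRAP -L-> ARM -L-> PASS -R-> SHUT -R-> TRAP -R-> SHUT -R-> TRAP -L-> ARM -R-> TRAP -L-> ARM -R-> TRAP -L-> ARM -R-> TRAP -L-> ARM -L-> PASS -R-> SHUT
End state SHUT is not accepting.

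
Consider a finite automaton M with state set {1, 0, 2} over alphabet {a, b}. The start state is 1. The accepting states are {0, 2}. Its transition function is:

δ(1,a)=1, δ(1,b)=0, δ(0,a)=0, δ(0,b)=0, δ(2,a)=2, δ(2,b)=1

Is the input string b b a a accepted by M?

Yes

start at 1
read 'b': 1 → 0
read 'b': 0 → 0
read 'a': 0 → 0
read 'a': 0 → 0
End state 0 is accepting.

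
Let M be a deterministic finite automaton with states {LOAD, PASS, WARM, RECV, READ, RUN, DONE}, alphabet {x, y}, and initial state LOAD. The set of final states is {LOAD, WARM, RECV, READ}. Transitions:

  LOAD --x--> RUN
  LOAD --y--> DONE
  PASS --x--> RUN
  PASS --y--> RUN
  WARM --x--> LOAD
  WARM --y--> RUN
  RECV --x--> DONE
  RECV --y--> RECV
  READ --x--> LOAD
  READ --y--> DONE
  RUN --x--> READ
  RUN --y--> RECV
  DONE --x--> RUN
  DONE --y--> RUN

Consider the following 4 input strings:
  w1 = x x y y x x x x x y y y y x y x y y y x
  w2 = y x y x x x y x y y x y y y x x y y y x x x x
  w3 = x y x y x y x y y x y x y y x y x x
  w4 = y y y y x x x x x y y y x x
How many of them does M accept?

w1:
  start at LOAD
  read 'x': LOAD → RUN
  read 'x': RUN → READ
  read 'y': READ → DONE
  read 'y': DONE → RUN
  read 'x': RUN → READ
  read 'x': READ → LOAD
  read 'x': LOAD → RUN
  read 'x': RUN → READ
  read 'x': READ → LOAD
  read 'y': LOAD → DONE
  read 'y': DONE → RUN
  read 'y': RUN → RECV
  read 'y': RECV → RECV
  read 'x': RECV → DONE
  read 'y': DONE → RUN
  read 'x': RUN → READ
  read 'y': READ → DONE
  read 'y': DONE → RUN
  read 'y': RUN → RECV
  read 'x': RECV → DONE
  end DONE, rejected
w2:
  start at LOAD
  read 'y': LOAD → DONE
  read 'x': DONE → RUN
  read 'y': RUN → RECV
  read 'x': RECV → DONE
  read 'x': DONE → RUN
  read 'x': RUN → READ
  read 'y': READ → DONE
  read 'x': DONE → RUN
  read 'y': RUN → RECV
  read 'y': RECV → RECV
  read 'x': RECV → DONE
  read 'y': DONE → RUN
  read 'y': RUN → RECV
  read 'y': RECV → RECV
  read 'x': RECV → DONE
  read 'x': DONE → RUN
  read 'y': RUN → RECV
  read 'y': RECV → RECV
  read 'y': RECV → RECV
  read 'x': RECV → DONE
  read 'x': DONE → RUN
  read 'x': RUN → READ
  read 'x': READ → LOAD
  end LOAD, accepted
w3:
  start at LOAD
  read 'x': LOAD → RUN
  read 'y': RUN → RECV
  read 'x': RECV → DONE
  read 'y': DONE → RUN
  read 'x': RUN → READ
  read 'y': READ → DONE
  read 'x': DONE → RUN
  read 'y': RUN → RECV
  read 'y': RECV → RECV
  read 'x': RECV → DONE
  read 'y': DONE → RUN
  read 'x': RUN → READ
  read 'y': READ → DONE
  read 'y': DONE → RUN
  read 'x': RUN → READ
  read 'y': READ → DONE
  read 'x': DONE → RUN
  read 'x': RUN → READ
  end READ, accepted
w4:
  start at LOAD
  read 'y': LOAD → DONE
  read 'y': DONE → RUN
  read 'y': RUN → RECV
  read 'y': RECV → RECV
  read 'x': RECV → DONE
  read 'x': DONE → RUN
  read 'x': RUN → READ
  read 'x': READ → LOAD
  read 'x': LOAD → RUN
  read 'y': RUN → RECV
  read 'y': RECV → RECV
  read 'y': RECV → RECV
  read 'x': RECV → DONE
  read 'x': DONE → RUN
  end RUN, rejected

2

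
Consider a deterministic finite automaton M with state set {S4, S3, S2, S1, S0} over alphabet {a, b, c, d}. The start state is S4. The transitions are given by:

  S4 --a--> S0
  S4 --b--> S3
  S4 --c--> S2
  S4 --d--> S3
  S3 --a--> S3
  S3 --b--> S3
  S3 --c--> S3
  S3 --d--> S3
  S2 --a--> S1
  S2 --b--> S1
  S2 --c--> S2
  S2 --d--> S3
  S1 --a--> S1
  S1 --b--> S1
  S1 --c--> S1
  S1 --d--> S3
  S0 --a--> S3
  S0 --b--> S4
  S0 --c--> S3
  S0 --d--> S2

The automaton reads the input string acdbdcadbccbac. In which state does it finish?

S3

Trace: S4 -a-> S0 -c-> S3 -d-> S3 -b-> S3 -d-> S3 -c-> S3 -a-> S3 -d-> S3 -b-> S3 -c-> S3 -c-> S3 -b-> S3 -a-> S3 -c-> S3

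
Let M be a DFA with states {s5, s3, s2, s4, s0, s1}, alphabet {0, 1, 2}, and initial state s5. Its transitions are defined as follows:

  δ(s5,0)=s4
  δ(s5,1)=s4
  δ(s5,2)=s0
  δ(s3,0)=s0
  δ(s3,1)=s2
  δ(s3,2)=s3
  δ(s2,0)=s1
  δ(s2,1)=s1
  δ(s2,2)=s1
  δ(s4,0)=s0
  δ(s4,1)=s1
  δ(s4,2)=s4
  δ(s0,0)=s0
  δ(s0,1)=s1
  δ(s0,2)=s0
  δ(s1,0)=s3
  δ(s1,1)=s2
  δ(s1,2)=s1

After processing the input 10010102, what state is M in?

s1

Trace: s5 -1-> s4 -0-> s0 -0-> s0 -1-> s1 -0-> s3 -1-> s2 -0-> s1 -2-> s1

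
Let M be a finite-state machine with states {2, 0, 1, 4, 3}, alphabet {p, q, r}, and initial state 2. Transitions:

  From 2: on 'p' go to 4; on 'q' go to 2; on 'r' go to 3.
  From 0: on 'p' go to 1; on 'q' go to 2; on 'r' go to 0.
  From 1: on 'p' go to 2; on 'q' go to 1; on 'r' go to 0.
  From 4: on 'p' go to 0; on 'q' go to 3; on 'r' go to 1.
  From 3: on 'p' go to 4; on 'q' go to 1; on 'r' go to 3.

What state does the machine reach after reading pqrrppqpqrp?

start at 2
read 'p': 2 → 4
read 'q': 4 → 3
read 'r': 3 → 3
read 'r': 3 → 3
read 'p': 3 → 4
read 'p': 4 → 0
read 'q': 0 → 2
read 'p': 2 → 4
read 'q': 4 → 3
read 'r': 3 → 3
read 'p': 3 → 4

4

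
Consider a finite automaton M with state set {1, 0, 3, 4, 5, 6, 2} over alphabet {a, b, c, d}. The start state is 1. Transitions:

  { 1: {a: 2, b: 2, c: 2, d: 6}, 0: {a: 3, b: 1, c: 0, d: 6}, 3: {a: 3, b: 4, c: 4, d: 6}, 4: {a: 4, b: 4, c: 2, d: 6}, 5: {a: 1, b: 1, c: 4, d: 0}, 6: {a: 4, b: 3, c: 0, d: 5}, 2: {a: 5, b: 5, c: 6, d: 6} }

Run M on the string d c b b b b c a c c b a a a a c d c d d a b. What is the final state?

start at 1
read 'd': 1 → 6
read 'c': 6 → 0
read 'b': 0 → 1
read 'b': 1 → 2
read 'b': 2 → 5
read 'b': 5 → 1
read 'c': 1 → 2
read 'a': 2 → 5
read 'c': 5 → 4
read 'c': 4 → 2
read 'b': 2 → 5
read 'a': 5 → 1
read 'a': 1 → 2
read 'a': 2 → 5
read 'a': 5 → 1
read 'c': 1 → 2
read 'd': 2 → 6
read 'c': 6 → 0
read 'd': 0 → 6
read 'd': 6 → 5
read 'a': 5 → 1
read 'b': 1 → 2

2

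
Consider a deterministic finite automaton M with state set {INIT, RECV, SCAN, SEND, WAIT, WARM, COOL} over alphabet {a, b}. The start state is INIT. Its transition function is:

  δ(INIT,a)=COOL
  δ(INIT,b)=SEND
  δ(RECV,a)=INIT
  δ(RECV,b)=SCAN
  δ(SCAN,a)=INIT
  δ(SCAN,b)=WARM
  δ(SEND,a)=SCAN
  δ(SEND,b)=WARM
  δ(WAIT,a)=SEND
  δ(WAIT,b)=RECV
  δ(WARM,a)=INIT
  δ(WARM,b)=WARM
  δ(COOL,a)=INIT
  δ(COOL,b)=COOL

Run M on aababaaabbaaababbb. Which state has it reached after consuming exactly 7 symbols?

COOL

Trace: INIT -a-> COOL -a-> INIT -b-> SEND -a-> SCAN -b-> WARM -a-> INIT -a-> COOL
After 7 symbols: COOL.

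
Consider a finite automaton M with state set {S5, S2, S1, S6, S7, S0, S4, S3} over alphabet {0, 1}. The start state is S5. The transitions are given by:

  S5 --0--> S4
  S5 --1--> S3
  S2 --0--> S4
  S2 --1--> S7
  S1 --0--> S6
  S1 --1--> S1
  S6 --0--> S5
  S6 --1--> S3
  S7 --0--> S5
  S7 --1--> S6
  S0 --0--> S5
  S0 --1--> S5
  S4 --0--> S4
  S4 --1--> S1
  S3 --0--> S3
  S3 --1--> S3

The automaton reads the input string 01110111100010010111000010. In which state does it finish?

S3

Trace: S5 -0-> S4 -1-> S1 -1-> S1 -1-> S1 -0-> S6 -1-> S3 -1-> S3 -1-> S3 -1-> S3 -0-> S3 -0-> S3 -0-> S3 -1-> S3 -0-> S3 -0-> S3 -1-> S3 -0-> S3 -1-> S3 -1-> S3 -1-> S3 -0-> S3 -0-> S3 -0-> S3 -0-> S3 -1-> S3 -0-> S3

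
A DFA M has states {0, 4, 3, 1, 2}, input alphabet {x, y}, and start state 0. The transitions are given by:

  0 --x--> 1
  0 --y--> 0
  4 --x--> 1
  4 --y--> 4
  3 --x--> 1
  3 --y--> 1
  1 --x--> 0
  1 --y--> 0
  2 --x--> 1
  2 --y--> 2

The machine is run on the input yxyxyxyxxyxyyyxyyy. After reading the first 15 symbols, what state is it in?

start at 0
read 'y': 0 → 0
read 'x': 0 → 1
read 'y': 1 → 0
read 'x': 0 → 1
read 'y': 1 → 0
read 'x': 0 → 1
read 'y': 1 → 0
read 'x': 0 → 1
read 'x': 1 → 0
read 'y': 0 → 0
read 'x': 0 → 1
read 'y': 1 → 0
read 'y': 0 → 0
read 'y': 0 → 0
read 'x': 0 → 1
After 15 symbols: 1.

1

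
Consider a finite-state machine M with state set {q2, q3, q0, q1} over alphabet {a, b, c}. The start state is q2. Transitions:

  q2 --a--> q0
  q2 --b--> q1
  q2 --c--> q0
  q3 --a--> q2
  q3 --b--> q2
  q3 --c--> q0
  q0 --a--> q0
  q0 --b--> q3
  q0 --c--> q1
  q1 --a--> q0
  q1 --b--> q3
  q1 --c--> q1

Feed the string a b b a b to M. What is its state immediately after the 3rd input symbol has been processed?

Trace: q2 -a-> q0 -b-> q3 -b-> q2
After 3 symbols: q2.

q2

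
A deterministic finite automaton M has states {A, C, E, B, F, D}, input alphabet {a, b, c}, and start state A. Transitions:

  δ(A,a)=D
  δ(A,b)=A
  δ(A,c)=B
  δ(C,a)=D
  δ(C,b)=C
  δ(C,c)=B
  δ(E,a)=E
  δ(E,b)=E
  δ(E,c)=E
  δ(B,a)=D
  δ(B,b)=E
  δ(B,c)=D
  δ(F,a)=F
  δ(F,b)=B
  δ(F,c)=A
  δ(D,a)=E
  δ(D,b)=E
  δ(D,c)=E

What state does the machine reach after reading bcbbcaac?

E

start at A
read 'b': A → A
read 'c': A → B
read 'b': B → E
read 'b': E → E
read 'c': E → E
read 'a': E → E
read 'a': E → E
read 'c': E → E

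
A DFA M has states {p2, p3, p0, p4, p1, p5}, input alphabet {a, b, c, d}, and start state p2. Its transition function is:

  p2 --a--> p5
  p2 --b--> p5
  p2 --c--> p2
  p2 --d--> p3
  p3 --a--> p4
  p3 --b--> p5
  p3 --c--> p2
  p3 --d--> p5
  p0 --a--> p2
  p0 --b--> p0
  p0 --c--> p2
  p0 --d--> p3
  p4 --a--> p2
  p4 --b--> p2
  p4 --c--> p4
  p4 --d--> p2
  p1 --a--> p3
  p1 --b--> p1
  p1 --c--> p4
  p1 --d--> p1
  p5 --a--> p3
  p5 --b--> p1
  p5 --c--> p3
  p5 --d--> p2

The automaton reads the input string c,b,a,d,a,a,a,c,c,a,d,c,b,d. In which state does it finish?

p2

Trace: p2 -c-> p2 -b-> p5 -a-> p3 -d-> p5 -a-> p3 -a-> p4 -a-> p2 -c-> p2 -c-> p2 -a-> p5 -d-> p2 -c-> p2 -b-> p5 -d-> p2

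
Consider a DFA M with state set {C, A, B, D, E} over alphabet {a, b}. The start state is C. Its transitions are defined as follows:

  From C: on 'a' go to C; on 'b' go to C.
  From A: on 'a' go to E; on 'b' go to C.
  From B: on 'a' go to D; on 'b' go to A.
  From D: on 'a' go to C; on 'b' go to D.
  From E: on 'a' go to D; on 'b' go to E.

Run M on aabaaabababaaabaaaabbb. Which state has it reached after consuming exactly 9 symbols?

C → C → C → C → C → C → C → C → C → C
After 9 symbols: C.

C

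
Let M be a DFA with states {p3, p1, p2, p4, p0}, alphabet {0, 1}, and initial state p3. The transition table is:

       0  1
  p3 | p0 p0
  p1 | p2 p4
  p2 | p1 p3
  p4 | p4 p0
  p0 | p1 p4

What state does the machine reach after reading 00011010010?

start at p3
read '0': p3 → p0
read '0': p0 → p1
read '0': p1 → p2
read '1': p2 → p3
read '1': p3 → p0
read '0': p0 → p1
read '1': p1 → p4
read '0': p4 → p4
read '0': p4 → p4
read '1': p4 → p0
read '0': p0 → p1

p1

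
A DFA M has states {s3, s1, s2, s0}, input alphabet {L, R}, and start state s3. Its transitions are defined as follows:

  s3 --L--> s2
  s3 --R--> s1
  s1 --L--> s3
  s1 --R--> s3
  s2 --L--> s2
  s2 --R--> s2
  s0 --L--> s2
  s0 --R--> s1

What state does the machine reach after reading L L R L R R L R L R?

s2

s3 → s2 → s2 → s2 → s2 → s2 → s2 → s2 → s2 → s2 → s2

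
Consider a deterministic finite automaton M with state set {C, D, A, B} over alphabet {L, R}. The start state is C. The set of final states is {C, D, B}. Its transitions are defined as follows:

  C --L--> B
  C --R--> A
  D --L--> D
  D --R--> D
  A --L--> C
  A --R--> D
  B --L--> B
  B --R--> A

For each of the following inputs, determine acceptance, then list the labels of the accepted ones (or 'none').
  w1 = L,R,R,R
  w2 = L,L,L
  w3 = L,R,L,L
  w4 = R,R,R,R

w1:
  start at C
  read 'L': C → B
  read 'R': B → A
  read 'R': A → D
  read 'R': D → D
  end D, accepted
w2:
  start at C
  read 'L': C → B
  read 'L': B → B
  read 'L': B → B
  end B, accepted
w3:
  start at C
  read 'L': C → B
  read 'R': B → A
  read 'L': A → C
  read 'L': C → B
  end B, accepted
w4:
  start at C
  read 'R': C → A
  read 'R': A → D
  read 'R': D → D
  read 'R': D → D
  end D, accepted

w1, w2, w3, w4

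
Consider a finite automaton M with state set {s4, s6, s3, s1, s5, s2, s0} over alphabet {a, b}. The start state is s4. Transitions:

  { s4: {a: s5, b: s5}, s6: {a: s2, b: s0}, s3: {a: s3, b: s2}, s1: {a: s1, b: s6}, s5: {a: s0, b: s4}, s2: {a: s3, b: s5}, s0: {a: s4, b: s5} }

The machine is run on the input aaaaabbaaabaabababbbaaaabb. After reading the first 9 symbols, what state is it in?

start at s4
read 'a': s4 → s5
read 'a': s5 → s0
read 'a': s0 → s4
read 'a': s4 → s5
read 'a': s5 → s0
read 'b': s0 → s5
read 'b': s5 → s4
read 'a': s4 → s5
read 'a': s5 → s0
After 9 symbols: s0.

s0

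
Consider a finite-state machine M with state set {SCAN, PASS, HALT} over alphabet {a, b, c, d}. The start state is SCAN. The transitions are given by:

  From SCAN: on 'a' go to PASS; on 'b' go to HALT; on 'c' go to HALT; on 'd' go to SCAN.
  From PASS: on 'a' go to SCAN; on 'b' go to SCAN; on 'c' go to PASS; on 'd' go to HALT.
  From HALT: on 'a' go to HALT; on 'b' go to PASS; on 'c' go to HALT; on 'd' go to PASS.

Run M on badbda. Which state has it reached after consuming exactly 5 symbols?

SCAN

start at SCAN
read 'b': SCAN → HALT
read 'a': HALT → HALT
read 'd': HALT → PASS
read 'b': PASS → SCAN
read 'd': SCAN → SCAN
After 5 symbols: SCAN.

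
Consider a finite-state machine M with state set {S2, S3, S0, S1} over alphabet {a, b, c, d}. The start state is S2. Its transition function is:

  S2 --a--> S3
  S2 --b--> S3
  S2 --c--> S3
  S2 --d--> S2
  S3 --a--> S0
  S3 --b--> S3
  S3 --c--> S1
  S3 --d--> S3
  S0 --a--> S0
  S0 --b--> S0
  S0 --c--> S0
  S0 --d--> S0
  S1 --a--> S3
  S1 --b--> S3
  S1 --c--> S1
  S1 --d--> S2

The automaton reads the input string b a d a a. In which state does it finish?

start at S2
read 'b': S2 → S3
read 'a': S3 → S0
read 'd': S0 → S0
read 'a': S0 → S0
read 'a': S0 → S0

S0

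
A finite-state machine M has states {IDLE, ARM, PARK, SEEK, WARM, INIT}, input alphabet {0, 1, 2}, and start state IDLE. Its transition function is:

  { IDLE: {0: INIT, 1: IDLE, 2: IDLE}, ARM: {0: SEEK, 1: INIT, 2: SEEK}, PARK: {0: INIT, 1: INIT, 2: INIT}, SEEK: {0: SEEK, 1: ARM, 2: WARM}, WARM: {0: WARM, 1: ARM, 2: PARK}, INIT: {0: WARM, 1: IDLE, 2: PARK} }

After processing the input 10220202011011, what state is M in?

IDLE

start at IDLE
read '1': IDLE → IDLE
read '0': IDLE → INIT
read '2': INIT → PARK
read '2': PARK → INIT
read '0': INIT → WARM
read '2': WARM → PARK
read '0': PARK → INIT
read '2': INIT → PARK
read '0': PARK → INIT
read '1': INIT → IDLE
read '1': IDLE → IDLE
read '0': IDLE → INIT
read '1': INIT → IDLE
read '1': IDLE → IDLE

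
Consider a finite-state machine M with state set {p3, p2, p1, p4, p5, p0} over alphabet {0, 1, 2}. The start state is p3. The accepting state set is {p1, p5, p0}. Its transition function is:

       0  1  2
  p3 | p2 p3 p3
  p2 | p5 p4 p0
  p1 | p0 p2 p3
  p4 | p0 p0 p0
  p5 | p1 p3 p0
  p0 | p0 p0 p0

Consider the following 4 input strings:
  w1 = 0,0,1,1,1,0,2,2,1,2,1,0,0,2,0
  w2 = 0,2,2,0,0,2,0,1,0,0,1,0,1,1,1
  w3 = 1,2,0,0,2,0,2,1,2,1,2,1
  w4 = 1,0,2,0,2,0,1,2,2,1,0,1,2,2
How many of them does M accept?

w1: Trace: p3 -0-> p2 -0-> p5 -1-> p3 -1-> p3 -1-> p3 -0-> p2 -2-> p0 -2-> p0 -1-> p0 -2-> p0 -1-> p0 -0-> p0 -0-> p0 -2-> p0 -0-> p0  → end p0, accepted
w2: Trace: p3 -0-> p2 -2-> p0 -2-> p0 -0-> p0 -0-> p0 -2-> p0 -0-> p0 -1-> p0 -0-> p0 -0-> p0 -1-> p0 -0-> p0 -1-> p0 -1-> p0 -1-> p0  → end p0, accepted
w3: Trace: p3 -1-> p3 -2-> p3 -0-> p2 -0-> p5 -2-> p0 -0-> p0 -2-> p0 -1-> p0 -2-> p0 -1-> p0 -2-> p0 -1-> p0  → end p0, accepted
w4: Trace: p3 -1-> p3 -0-> p2 -2-> p0 -0-> p0 -2-> p0 -0-> p0 -1-> p0 -2-> p0 -2-> p0 -1-> p0 -0-> p0 -1-> p0 -2-> p0 -2-> p0  → end p0, accepted

4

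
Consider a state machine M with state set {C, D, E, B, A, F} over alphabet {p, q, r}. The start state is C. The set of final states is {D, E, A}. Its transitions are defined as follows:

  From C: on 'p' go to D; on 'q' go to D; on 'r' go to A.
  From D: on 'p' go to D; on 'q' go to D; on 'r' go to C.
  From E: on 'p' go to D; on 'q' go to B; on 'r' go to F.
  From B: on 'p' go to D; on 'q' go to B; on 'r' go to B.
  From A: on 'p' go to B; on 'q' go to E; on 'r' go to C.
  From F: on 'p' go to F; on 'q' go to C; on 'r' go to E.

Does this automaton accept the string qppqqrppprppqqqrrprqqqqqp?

C → D → D → D → D → D → C → D → D → D → C → D → D → D → D → D → C → A → B → B → B → B → B → B → B → D
End state D is accepting.

Yes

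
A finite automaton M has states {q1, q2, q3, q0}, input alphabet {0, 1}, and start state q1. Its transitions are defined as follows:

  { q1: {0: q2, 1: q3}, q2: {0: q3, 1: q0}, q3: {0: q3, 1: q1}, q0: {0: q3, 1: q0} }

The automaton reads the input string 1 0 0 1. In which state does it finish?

q1

Trace: q1 -1-> q3 -0-> q3 -0-> q3 -1-> q1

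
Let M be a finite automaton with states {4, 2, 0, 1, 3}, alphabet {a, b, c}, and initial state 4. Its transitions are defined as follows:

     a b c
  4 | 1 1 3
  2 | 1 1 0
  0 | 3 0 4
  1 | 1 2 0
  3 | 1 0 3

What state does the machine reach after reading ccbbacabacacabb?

Trace: 4 -c-> 3 -c-> 3 -b-> 0 -b-> 0 -a-> 3 -c-> 3 -a-> 1 -b-> 2 -a-> 1 -c-> 0 -a-> 3 -c-> 3 -a-> 1 -b-> 2 -b-> 1

1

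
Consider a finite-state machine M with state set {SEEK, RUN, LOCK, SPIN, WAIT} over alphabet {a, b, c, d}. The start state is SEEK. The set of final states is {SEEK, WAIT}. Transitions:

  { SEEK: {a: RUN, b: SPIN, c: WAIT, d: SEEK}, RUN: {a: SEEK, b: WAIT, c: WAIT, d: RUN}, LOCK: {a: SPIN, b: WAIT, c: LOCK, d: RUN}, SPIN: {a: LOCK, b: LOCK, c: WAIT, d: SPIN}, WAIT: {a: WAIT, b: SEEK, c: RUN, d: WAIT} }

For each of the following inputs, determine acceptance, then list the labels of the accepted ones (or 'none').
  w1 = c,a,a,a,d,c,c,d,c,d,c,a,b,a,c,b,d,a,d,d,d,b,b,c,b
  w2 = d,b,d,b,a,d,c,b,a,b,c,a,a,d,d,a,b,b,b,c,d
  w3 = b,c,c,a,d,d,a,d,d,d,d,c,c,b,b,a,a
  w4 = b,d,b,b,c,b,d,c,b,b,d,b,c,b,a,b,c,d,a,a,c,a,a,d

w1: Trace: SEEK -c-> WAIT -a-> WAIT -a-> WAIT -a-> WAIT -d-> WAIT -c-> RUN -c-> WAIT -d-> WAIT -c-> RUN -d-> RUN -c-> WAIT -a-> WAIT -b-> SEEK -a-> RUN -c-> WAIT -b-> SEEK -d-> SEEK -a-> RUN -d-> RUN -d-> RUN -d-> RUN -b-> WAIT -b-> SEEK -c-> WAIT -b-> SEEK  → end SEEK, accepted
w2: Trace: SEEK -d-> SEEK -b-> SPIN -d-> SPIN -b-> LOCK -a-> SPIN -d-> SPIN -c-> WAIT -b-> SEEK -a-> RUN -b-> WAIT -c-> RUN -a-> SEEK -a-> RUN -d-> RUN -d-> RUN -a-> SEEK -b-> SPIN -b-> LOCK -b-> WAIT -c-> RUN -d-> RUN  → end RUN, rejected
w3: Trace: SEEK -b-> SPIN -c-> WAIT -c-> RUN -a-> SEEK -d-> SEEK -d-> SEEK -a-> RUN -d-> RUN -d-> RUN -d-> RUN -d-> RUN -c-> WAIT -c-> RUN -b-> WAIT -b-> SEEK -a-> RUN -a-> SEEK  → end SEEK, accepted
w4: Trace: SEEK -b-> SPIN -d-> SPIN -b-> LOCK -b-> WAIT -c-> RUN -b-> WAIT -d-> WAIT -c-> RUN -b-> WAIT -b-> SEEK -d-> SEEK -b-> SPIN -c-> WAIT -b-> SEEK -a-> RUN -b-> WAIT -c-> RUN -d-> RUN -a-> SEEK -a-> RUN -c-> WAIT -a-> WAIT -a-> WAIT -d-> WAIT  → end WAIT, accepted

w1, w3, w4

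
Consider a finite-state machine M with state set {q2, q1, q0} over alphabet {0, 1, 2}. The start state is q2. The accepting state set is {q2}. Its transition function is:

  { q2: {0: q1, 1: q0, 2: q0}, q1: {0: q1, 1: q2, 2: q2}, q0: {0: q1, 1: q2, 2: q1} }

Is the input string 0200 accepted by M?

start at q2
read '0': q2 → q1
read '2': q1 → q2
read '0': q2 → q1
read '0': q1 → q1
End state q1 is not accepting.

No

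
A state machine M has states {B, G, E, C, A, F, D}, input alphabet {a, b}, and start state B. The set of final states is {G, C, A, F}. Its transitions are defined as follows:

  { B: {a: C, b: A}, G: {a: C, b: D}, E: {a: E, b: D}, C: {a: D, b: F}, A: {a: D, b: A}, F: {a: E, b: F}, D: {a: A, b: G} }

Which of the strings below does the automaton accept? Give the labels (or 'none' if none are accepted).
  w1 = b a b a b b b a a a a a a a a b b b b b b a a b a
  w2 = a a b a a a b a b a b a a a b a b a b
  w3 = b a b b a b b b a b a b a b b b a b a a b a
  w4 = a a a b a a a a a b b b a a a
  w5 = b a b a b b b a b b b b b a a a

w1: Trace: B -b-> A -a-> D -b-> G -a-> C -b-> F -b-> F -b-> F -a-> E -a-> E -a-> E -a-> E -a-> E -a-> E -a-> E -a-> E -b-> D -b-> G -b-> D -b-> G -b-> D -b-> G -a-> C -a-> D -b-> G -a-> C  → end C, accepted
w2: Trace: B -a-> C -a-> D -b-> G -a-> C -a-> D -a-> A -b-> A -a-> D -b-> G -a-> C -b-> F -a-> E -a-> E -a-> E -b-> D -a-> A -b-> A -a-> D -b-> G  → end G, accepted
w3: Trace: B -b-> A -a-> D -b-> G -b-> D -a-> A -b-> A -b-> A -b-> A -a-> D -b-> G -a-> C -b-> F -a-> E -b-> D -b-> G -b-> D -a-> A -b-> A -a-> D -a-> A -b-> A -a-> D  → end D, rejected
w4: Trace: B -a-> C -a-> D -a-> A -b-> A -a-> D -a-> A -a-> D -a-> A -a-> D -b-> G -b-> D -b-> G -a-> C -a-> D -a-> A  → end A, accepted
w5: Trace: B -b-> A -a-> D -b-> G -a-> C -b-> F -b-> F -b-> F -a-> E -b-> D -b-> G -b-> D -b-> G -b-> D -a-> A -a-> D -a-> A  → end A, accepted

w1, w2, w4, w5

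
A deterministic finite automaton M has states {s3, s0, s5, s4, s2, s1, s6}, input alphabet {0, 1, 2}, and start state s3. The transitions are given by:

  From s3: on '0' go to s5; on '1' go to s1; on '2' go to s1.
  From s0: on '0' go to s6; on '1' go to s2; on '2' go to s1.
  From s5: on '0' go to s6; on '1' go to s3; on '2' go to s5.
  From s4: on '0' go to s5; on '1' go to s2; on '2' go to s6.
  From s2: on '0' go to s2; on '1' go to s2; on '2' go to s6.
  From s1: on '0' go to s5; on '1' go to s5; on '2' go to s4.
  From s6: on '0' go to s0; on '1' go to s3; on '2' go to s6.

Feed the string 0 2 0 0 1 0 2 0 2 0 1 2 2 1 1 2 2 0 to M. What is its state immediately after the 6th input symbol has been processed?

s3 → s5 → s5 → s6 → s0 → s2 → s2
After 6 symbols: s2.

s2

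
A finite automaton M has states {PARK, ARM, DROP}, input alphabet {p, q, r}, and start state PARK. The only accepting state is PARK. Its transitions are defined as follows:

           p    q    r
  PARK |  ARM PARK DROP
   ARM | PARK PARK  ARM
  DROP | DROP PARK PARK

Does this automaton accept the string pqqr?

start at PARK
read 'p': PARK → ARM
read 'q': ARM → PARK
read 'q': PARK → PARK
read 'r': PARK → DROP
End state DROP is not accepting.

No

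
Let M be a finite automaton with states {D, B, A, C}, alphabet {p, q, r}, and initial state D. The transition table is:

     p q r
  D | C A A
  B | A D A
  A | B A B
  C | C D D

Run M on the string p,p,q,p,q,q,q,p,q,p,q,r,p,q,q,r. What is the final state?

B

Trace: D -p-> C -p-> C -q-> D -p-> C -q-> D -q-> A -q-> A -p-> B -q-> D -p-> C -q-> D -r-> A -p-> B -q-> D -q-> A -r-> B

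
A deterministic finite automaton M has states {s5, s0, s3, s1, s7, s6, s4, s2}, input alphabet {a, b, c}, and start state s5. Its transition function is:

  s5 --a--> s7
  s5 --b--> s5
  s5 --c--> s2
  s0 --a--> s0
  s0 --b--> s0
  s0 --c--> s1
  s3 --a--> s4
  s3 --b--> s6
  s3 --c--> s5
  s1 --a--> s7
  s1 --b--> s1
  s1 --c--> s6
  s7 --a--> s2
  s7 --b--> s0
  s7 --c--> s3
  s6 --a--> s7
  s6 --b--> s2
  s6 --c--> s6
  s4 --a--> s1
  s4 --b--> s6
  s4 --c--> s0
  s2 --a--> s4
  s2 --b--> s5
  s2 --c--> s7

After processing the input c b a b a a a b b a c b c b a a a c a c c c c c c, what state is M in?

start at s5
read 'c': s5 → s2
read 'b': s2 → s5
read 'a': s5 → s7
read 'b': s7 → s0
read 'a': s0 → s0
read 'a': s0 → s0
read 'a': s0 → s0
read 'b': s0 → s0
read 'b': s0 → s0
read 'a': s0 → s0
read 'c': s0 → s1
read 'b': s1 → s1
read 'c': s1 → s6
read 'b': s6 → s2
read 'a': s2 → s4
read 'a': s4 → s1
read 'a': s1 → s7
read 'c': s7 → s3
read 'a': s3 → s4
read 'c': s4 → s0
read 'c': s0 → s1
read 'c': s1 → s6
read 'c': s6 → s6
read 'c': s6 → s6
read 'c': s6 → s6

s6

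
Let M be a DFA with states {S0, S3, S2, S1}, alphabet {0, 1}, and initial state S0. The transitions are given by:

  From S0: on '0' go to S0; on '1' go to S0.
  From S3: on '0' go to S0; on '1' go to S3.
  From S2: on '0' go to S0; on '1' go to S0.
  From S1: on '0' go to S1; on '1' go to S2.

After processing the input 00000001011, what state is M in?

Trace: S0 -0-> S0 -0-> S0 -0-> S0 -0-> S0 -0-> S0 -0-> S0 -0-> S0 -1-> S0 -0-> S0 -1-> S0 -1-> S0

S0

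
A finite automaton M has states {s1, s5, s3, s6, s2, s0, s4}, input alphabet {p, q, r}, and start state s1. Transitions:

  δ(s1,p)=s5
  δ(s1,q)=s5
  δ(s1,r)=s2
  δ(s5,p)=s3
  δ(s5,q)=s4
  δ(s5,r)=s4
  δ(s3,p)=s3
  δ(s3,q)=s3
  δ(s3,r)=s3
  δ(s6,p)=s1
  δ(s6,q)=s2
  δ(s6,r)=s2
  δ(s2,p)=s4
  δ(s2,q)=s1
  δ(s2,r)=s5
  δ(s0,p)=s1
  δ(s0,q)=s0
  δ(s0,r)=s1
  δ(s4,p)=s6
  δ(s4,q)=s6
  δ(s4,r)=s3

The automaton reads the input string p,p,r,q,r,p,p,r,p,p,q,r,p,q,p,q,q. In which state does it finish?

Trace: s1 -p-> s5 -p-> s3 -r-> s3 -q-> s3 -r-> s3 -p-> s3 -p-> s3 -r-> s3 -p-> s3 -p-> s3 -q-> s3 -r-> s3 -p-> s3 -q-> s3 -p-> s3 -q-> s3 -q-> s3

s3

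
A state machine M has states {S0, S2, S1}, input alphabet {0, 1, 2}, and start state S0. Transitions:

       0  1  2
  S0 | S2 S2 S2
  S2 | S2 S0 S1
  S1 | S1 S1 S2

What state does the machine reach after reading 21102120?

S0 → S2 → S0 → S2 → S2 → S1 → S1 → S2 → S2

S2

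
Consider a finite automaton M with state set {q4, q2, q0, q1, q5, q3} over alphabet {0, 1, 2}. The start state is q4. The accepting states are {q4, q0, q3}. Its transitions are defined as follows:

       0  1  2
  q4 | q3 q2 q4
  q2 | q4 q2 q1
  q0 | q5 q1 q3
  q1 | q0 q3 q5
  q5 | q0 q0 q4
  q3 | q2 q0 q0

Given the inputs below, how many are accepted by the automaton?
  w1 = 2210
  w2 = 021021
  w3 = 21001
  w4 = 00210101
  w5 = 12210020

3

w1: q4 → q4 → q4 → q2 → q4  → end q4, accepted
w2: q4 → q3 → q0 → q1 → q0 → q3 → q0  → end q0, accepted
w3: q4 → q4 → q2 → q4 → q3 → q0  → end q0, accepted
w4: q4 → q3 → q2 → q1 → q3 → q2 → q2 → q4 → q2  → end q2, rejected
w5: q4 → q2 → q1 → q5 → q0 → q5 → q0 → q3 → q2  → end q2, rejected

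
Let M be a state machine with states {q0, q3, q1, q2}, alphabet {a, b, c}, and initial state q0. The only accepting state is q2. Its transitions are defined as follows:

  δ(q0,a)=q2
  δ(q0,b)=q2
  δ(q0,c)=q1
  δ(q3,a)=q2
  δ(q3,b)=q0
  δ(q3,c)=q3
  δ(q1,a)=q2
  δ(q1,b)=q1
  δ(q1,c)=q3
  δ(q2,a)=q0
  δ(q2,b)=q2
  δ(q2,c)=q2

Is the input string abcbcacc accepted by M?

start at q0
read 'a': q0 → q2
read 'b': q2 → q2
read 'c': q2 → q2
read 'b': q2 → q2
read 'c': q2 → q2
read 'a': q2 → q0
read 'c': q0 → q1
read 'c': q1 → q3
End state q3 is not accepting.

No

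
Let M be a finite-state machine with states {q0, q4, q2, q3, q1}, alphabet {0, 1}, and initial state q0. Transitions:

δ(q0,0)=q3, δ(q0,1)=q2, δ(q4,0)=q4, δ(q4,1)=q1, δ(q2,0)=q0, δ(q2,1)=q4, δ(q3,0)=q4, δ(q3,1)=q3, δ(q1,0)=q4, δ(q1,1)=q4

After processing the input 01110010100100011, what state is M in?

Trace: q0 -0-> q3 -1-> q3 -1-> q3 -1-> q3 -0-> q4 -0-> q4 -1-> q1 -0-> q4 -1-> q1 -0-> q4 -0-> q4 -1-> q1 -0-> q4 -0-> q4 -0-> q4 -1-> q1 -1-> q4

q4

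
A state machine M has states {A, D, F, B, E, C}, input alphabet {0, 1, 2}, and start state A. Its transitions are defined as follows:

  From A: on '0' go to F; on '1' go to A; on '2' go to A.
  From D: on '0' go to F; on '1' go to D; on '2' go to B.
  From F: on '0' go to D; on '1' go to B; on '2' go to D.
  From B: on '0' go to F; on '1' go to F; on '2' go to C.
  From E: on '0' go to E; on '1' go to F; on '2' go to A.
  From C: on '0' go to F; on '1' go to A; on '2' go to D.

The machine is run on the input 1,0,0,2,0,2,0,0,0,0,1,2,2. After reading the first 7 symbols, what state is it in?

Trace: A -1-> A -0-> F -0-> D -2-> B -0-> F -2-> D -0-> F
After 7 symbols: F.

F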